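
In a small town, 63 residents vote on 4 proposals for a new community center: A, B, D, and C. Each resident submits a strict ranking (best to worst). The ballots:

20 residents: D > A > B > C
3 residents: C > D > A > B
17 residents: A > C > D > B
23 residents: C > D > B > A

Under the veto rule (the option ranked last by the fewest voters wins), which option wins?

Last-place votes: A 23, B 20, D 0, C 20.
D is ranked last by the fewest voters, so D wins.

D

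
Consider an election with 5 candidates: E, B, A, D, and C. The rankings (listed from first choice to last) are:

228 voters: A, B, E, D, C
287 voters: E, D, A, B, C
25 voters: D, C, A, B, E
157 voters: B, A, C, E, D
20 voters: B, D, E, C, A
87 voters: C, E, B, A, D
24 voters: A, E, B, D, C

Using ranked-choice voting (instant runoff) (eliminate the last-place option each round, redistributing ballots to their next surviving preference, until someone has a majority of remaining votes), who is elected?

Round 1: E 287, B 177, A 252, D 25, C 87. Eliminate D.
Round 2: E 287, B 177, A 252, C 112. Eliminate C.
Round 3: E 374, B 177, A 277. Eliminate B.
Round 4: E 394, A 434. A has a majority.

A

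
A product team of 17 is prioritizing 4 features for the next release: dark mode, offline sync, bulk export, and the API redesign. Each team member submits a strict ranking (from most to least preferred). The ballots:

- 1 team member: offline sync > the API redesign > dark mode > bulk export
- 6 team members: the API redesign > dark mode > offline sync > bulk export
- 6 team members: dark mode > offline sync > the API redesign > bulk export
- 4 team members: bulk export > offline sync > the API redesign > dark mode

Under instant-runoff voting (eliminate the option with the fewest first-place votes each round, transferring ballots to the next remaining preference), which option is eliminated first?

Round 1: dark mode 6, offline sync 1, bulk export 4, the API redesign 6. Eliminate offline sync.

offline sync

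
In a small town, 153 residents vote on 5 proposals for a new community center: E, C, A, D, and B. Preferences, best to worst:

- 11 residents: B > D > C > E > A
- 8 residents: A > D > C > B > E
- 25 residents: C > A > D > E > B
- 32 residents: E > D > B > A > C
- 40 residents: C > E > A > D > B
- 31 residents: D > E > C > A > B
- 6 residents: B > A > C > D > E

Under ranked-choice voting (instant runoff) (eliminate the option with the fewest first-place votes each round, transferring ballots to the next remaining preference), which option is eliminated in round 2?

Round 1: E 32, C 65, A 8, D 31, B 17. Eliminate A.
Round 2: E 32, C 65, D 39, B 17. Eliminate B.

B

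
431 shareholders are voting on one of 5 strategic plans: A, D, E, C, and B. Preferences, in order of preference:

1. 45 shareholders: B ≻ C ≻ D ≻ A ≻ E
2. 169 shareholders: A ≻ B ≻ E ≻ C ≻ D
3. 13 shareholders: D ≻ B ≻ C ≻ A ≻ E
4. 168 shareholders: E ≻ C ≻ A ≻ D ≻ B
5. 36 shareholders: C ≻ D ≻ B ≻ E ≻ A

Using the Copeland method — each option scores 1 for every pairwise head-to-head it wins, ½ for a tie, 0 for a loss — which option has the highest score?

A: beats D, E, and B; loses to C → score 3.
D: beats B; loses to A, E, and C → score 1.
E: beats D and C; loses to A and B → score 2.
C: beats A and D; loses to E and B → score 2.
B: beats E and C; loses to A and D → score 2.
A has the best pairwise record.

A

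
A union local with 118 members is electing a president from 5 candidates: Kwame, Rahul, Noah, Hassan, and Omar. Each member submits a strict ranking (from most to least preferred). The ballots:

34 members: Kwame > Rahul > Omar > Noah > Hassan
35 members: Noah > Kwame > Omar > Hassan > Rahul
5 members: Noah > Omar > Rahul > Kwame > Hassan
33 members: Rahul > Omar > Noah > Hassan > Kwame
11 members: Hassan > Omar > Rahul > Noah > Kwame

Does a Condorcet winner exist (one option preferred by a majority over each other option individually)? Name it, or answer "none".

none

Checking pairwise contests:
Noah beats Kwame 84–34.
Kwame beats Rahul 69–49.
Rahul beats Noah 78–40.
Kwame beats Hassan 74–44.
Kwame beats Omar 69–49.
Every option loses at least one head-to-head, so there is no Condorcet winner.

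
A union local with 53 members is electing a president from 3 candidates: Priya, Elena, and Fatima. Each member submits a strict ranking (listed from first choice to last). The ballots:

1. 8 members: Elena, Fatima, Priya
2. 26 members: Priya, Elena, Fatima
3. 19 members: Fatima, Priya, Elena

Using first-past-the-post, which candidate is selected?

First-place votes: Priya 26, Elena 8, Fatima 19.
Priya has the most first-place votes.

Priya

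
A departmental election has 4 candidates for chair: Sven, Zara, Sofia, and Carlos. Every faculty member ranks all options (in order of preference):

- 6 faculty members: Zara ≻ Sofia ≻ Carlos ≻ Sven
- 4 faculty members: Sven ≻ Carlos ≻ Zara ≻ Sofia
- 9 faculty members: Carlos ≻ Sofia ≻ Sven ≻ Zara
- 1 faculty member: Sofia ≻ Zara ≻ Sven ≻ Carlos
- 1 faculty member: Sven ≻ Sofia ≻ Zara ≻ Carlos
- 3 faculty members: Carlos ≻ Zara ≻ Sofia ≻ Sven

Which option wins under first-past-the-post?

First-place votes: Sven 5, Zara 6, Sofia 1, Carlos 12.
Carlos has the most first-place votes.

Carlos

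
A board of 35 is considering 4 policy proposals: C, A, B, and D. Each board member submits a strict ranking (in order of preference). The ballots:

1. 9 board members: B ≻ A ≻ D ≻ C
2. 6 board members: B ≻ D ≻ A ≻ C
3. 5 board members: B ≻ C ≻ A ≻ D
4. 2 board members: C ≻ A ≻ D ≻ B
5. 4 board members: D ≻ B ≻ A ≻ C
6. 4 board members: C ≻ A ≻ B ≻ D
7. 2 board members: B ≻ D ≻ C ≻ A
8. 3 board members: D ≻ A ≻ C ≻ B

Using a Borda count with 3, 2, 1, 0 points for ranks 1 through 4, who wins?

B

C: 9·0 + 6·0 + 5·2 + 2·3 + 4·0 + 4·3 + 2·1 + 3·1 = 33
A: 9·2 + 6·1 + 5·1 + 2·2 + 4·1 + 4·2 + 2·0 + 3·2 = 51
B: 9·3 + 6·3 + 5·3 + 2·0 + 4·2 + 4·1 + 2·3 + 3·0 = 78
D: 9·1 + 6·2 + 5·0 + 2·1 + 4·3 + 4·0 + 2·2 + 3·3 = 48
B has the highest Borda score (78).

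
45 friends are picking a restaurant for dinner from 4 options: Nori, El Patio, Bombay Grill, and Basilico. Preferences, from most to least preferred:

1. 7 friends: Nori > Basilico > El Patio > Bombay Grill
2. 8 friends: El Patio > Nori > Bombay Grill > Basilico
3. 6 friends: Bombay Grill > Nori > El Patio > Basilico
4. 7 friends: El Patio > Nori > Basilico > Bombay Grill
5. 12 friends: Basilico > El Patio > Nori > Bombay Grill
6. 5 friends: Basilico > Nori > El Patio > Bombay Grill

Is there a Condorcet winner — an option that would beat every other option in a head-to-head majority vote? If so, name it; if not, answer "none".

none

Checking pairwise contests:
El Patio beats Nori 27–18.
Basilico beats El Patio 24–21.
Nori beats Bombay Grill 39–6.
Nori beats Basilico 28–17.
Every option loses at least one head-to-head, so there is no Condorcet winner.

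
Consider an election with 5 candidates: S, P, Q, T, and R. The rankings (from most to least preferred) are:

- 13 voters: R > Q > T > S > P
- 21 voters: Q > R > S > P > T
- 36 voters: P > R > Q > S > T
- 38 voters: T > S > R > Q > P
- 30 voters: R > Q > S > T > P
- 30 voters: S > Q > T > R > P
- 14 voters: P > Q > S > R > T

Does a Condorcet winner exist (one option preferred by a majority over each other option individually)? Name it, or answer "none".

R

R vs S: 100–82 for R.
R vs P: 132–50 for R.
R vs Q: 117–65 for R.
R vs T: 114–68 for R.
R beats every other option head-to-head.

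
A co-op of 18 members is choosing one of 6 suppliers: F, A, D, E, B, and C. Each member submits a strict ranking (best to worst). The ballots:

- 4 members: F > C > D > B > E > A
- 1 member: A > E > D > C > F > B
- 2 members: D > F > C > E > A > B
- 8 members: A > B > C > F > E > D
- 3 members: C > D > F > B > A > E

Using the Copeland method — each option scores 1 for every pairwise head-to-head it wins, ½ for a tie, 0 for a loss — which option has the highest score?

F: beats D, E, and B; ties A; loses to C → score 3.5.
A: beats E and B; ties F, D, and C → score 3.5.
D: beats B; ties A and E; loses to F and C → score 2.
E: ties D; loses to F, A, B, and C → score 0.5.
B: beats E; loses to F, A, D, and C → score 1.
C: beats F, D, E, and B; ties A → score 4.5.
C has the best pairwise record.

C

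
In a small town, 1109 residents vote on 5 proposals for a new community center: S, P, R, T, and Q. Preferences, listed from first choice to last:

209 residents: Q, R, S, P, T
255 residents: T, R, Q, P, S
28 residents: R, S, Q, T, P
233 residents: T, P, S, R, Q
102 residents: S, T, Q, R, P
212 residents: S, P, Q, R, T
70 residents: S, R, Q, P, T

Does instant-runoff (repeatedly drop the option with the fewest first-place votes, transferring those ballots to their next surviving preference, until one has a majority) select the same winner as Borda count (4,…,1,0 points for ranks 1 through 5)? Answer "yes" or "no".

yes

Instant-runoff — R1 S 384, P 0, R 28, T 488, Q 209 (P out); R2 S 384, R 28, T 488, Q 209 (R out); R3 S 412, T 488, Q 209 (Q out); R4 S 621, T 488 (S winner). Winner: S.
Borda — scores: S 2504, P 1869, R 2261, T 2286, Q 2170. Winner: S.
The two methods agree.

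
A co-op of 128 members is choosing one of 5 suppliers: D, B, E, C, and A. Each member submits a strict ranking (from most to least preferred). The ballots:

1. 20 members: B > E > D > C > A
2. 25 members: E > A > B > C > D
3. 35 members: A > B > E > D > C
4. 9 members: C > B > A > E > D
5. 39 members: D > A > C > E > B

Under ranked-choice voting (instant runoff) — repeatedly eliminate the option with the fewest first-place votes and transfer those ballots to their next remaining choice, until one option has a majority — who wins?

A

Round 1: D 39, B 20, E 25, C 9, A 35. Eliminate C.
Round 2: D 39, B 29, E 25, A 35. Eliminate E.
Round 3: D 39, B 29, A 60. Eliminate B.
Round 4: D 59, A 69. A has a majority.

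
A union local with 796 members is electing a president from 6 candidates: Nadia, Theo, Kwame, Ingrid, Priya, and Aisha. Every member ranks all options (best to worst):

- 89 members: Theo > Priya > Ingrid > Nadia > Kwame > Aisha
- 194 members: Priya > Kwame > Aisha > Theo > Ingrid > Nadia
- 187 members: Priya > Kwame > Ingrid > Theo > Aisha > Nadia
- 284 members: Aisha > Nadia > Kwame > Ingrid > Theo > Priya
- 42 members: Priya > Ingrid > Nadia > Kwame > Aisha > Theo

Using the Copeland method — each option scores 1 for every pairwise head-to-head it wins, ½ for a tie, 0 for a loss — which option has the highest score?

Nadia: beats Kwame; loses to Theo, Ingrid, Priya, and Aisha → score 1.
Theo: beats Nadia; loses to Kwame, Ingrid, Priya, and Aisha → score 1.
Kwame: beats Theo, Ingrid, and Aisha; loses to Nadia and Priya → score 3.
Ingrid: beats Nadia and Theo; loses to Kwame, Priya, and Aisha → score 2.
Priya: beats Nadia, Theo, Kwame, Ingrid, and Aisha → score 5.
Aisha: beats Nadia, Theo, and Ingrid; loses to Kwame and Priya → score 3.
Priya has the best pairwise record.

Priya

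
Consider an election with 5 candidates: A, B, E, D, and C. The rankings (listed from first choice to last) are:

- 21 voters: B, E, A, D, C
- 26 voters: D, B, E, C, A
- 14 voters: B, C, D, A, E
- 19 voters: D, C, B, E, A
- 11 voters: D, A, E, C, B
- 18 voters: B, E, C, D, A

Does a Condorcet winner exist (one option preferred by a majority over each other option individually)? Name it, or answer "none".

D

D vs A: 88–21 for D.
D vs B: 56–53 for D.
D vs E: 70–39 for D.
D vs C: 77–32 for D.
D beats every other option head-to-head.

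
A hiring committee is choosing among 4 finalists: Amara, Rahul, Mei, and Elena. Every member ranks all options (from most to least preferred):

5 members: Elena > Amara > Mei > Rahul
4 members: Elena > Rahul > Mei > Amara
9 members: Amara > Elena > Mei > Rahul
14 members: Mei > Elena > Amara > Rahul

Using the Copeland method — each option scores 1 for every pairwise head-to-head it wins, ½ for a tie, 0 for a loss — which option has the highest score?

Elena

Amara: beats Rahul; loses to Mei and Elena → score 1.
Rahul: loses to Amara, Mei, and Elena → score 0.
Mei: beats Amara and Rahul; loses to Elena → score 2.
Elena: beats Amara, Rahul, and Mei → score 3.
Elena has the best pairwise record.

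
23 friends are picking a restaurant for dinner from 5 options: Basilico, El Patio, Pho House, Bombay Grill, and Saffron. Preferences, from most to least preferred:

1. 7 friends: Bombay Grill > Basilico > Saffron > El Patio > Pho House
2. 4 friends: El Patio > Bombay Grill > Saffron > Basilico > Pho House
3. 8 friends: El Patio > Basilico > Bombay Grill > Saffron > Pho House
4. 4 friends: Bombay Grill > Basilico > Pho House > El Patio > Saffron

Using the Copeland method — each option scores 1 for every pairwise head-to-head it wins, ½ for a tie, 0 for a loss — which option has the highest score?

El Patio

Basilico: beats Pho House and Saffron; loses to El Patio and Bombay Grill → score 2.
El Patio: beats Basilico, Pho House, Bombay Grill, and Saffron → score 4.
Pho House: loses to Basilico, El Patio, Bombay Grill, and Saffron → score 0.
Bombay Grill: beats Basilico, Pho House, and Saffron; loses to El Patio → score 3.
Saffron: beats Pho House; loses to Basilico, El Patio, and Bombay Grill → score 1.
El Patio has the best pairwise record.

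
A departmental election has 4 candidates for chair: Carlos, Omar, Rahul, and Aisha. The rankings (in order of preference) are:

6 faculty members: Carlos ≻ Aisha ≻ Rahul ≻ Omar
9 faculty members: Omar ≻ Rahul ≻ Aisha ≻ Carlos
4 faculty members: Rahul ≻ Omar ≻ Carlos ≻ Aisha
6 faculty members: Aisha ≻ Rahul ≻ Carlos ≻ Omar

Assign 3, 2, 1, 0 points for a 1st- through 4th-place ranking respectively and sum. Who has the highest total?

Carlos: 6·3 + 9·0 + 4·1 + 6·1 = 28
Omar: 6·0 + 9·3 + 4·2 + 6·0 = 35
Rahul: 6·1 + 9·2 + 4·3 + 6·2 = 48
Aisha: 6·2 + 9·1 + 4·0 + 6·3 = 39
Rahul has the highest Borda score (48).

Rahul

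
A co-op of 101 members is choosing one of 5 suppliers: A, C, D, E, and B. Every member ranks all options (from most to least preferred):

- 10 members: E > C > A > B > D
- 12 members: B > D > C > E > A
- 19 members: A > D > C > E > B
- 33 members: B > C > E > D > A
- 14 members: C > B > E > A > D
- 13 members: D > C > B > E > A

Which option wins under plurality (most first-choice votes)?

B

First-place votes: A 19, C 14, D 13, E 10, B 45.
B has the most first-place votes.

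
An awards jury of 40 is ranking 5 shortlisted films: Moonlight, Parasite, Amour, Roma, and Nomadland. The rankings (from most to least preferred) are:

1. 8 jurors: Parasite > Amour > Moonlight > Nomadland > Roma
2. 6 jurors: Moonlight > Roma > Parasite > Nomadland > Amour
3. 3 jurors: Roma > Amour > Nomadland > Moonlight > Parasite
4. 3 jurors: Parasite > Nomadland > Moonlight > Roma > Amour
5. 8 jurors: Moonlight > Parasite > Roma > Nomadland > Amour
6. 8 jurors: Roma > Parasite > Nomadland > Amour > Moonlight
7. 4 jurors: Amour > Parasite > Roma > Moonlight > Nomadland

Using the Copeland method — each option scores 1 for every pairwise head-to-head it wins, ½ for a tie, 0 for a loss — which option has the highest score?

Moonlight: beats Roma and Nomadland; loses to Parasite and Amour → score 2.
Parasite: beats Moonlight, Amour, Roma, and Nomadland → score 4.
Amour: beats Moonlight; loses to Parasite, Roma, and Nomadland → score 1.
Roma: beats Amour and Nomadland; loses to Moonlight and Parasite → score 2.
Nomadland: beats Amour; loses to Moonlight, Parasite, and Roma → score 1.
Parasite has the best pairwise record.

Parasite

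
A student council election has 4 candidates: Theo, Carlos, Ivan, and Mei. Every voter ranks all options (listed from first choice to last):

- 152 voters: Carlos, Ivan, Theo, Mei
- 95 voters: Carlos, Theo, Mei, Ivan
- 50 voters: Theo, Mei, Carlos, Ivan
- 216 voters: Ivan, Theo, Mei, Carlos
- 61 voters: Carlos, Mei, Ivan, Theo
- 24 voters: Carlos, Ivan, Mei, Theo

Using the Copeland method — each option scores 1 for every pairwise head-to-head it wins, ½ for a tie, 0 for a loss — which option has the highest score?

Theo: beats Mei; loses to Carlos and Ivan → score 1.
Carlos: beats Theo, Ivan, and Mei → score 3.
Ivan: beats Theo and Mei; loses to Carlos → score 2.
Mei: loses to Theo, Carlos, and Ivan → score 0.
Carlos has the best pairwise record.

Carlos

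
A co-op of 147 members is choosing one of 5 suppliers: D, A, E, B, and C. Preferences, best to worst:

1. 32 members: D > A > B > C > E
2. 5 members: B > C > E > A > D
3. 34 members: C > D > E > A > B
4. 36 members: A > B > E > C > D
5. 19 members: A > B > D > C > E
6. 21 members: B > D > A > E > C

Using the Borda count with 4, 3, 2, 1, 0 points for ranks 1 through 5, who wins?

A

D: 32·4 + 5·0 + 34·3 + 36·0 + 19·2 + 21·3 = 331
A: 32·3 + 5·1 + 34·1 + 36·4 + 19·4 + 21·2 = 397
E: 32·0 + 5·2 + 34·2 + 36·2 + 19·0 + 21·1 = 171
B: 32·2 + 5·4 + 34·0 + 36·3 + 19·3 + 21·4 = 333
C: 32·1 + 5·3 + 34·4 + 36·1 + 19·1 + 21·0 = 238
A has the highest Borda score (397).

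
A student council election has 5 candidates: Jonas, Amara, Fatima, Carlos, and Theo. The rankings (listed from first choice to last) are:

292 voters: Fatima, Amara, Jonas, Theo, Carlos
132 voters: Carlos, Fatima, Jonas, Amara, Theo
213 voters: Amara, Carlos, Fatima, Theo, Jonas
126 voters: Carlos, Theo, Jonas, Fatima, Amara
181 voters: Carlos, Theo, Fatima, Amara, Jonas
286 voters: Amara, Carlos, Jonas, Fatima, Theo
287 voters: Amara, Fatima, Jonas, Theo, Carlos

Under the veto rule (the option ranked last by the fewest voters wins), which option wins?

Last-place votes: Jonas 394, Amara 126, Fatima 0, Carlos 579, Theo 418.
Fatima is ranked last by the fewest voters, so Fatima wins.

Fatima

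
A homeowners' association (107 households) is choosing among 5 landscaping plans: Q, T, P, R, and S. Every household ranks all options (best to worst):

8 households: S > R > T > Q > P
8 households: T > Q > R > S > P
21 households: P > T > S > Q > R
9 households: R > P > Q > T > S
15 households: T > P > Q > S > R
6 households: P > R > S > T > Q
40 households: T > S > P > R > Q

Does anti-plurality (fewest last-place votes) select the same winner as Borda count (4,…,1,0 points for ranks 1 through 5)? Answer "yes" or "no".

yes

Anti-plurality — last-place votes: Q 46, T 0, P 16, R 36, S 9. Winner: T.
Borda — scores: Q 101, T 346, P 260, R 134, S 229. Winner: T.
The two methods agree.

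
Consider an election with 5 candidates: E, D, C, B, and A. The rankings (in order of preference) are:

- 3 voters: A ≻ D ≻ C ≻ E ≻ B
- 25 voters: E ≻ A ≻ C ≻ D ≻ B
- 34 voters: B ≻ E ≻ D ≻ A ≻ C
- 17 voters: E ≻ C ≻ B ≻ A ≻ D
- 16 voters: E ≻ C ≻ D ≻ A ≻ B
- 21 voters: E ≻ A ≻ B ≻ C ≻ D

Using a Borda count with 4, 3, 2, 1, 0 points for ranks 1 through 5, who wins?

E

E: 3·1 + 25·4 + 34·3 + 17·4 + 16·4 + 21·4 = 421
D: 3·3 + 25·1 + 34·2 + 17·0 + 16·2 + 21·0 = 134
C: 3·2 + 25·2 + 34·0 + 17·3 + 16·3 + 21·1 = 176
B: 3·0 + 25·0 + 34·4 + 17·2 + 16·0 + 21·2 = 212
A: 3·4 + 25·3 + 34·1 + 17·1 + 16·1 + 21·3 = 217
E has the highest Borda score (421).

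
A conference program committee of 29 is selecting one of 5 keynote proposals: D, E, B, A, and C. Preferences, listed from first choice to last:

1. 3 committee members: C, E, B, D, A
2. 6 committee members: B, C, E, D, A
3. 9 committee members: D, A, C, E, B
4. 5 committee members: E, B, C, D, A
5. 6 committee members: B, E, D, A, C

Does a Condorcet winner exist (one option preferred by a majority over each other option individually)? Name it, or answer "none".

none

Checking pairwise contests:
E beats D 20–9.
C beats E 18–11.
E beats B 17–12.
D beats A 29–0.
D beats C 15–14.
Every option loses at least one head-to-head, so there is no Condorcet winner.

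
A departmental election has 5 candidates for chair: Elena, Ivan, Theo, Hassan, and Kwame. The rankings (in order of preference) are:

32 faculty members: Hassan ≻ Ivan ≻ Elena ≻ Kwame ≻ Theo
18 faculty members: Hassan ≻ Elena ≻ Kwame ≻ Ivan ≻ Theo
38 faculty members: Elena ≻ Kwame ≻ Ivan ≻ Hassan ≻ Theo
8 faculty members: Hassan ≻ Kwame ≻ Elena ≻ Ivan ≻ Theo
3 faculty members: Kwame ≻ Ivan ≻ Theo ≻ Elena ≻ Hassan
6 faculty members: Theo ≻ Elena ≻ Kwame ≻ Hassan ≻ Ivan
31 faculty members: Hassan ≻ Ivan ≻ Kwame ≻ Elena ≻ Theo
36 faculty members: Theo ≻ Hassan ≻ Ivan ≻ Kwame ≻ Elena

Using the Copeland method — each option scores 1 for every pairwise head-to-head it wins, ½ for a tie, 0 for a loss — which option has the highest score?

Elena: beats Theo and Kwame; loses to Ivan and Hassan → score 2.
Ivan: beats Elena, Theo, and Kwame; loses to Hassan → score 3.
Theo: loses to Elena, Ivan, Hassan, and Kwame → score 0.
Hassan: beats Elena, Ivan, Theo, and Kwame → score 4.
Kwame: beats Theo; loses to Elena, Ivan, and Hassan → score 1.
Hassan has the best pairwise record.

Hassan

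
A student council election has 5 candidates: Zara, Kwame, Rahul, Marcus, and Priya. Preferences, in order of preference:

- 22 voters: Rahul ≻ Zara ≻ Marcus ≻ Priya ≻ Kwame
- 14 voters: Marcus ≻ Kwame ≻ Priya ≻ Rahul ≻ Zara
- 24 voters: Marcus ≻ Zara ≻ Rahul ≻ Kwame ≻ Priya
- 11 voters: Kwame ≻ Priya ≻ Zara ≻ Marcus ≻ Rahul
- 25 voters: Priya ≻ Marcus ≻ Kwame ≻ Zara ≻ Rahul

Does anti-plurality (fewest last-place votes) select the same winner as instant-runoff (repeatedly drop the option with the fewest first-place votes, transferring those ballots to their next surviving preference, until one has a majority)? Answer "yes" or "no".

yes

Anti-plurality — last-place votes: Zara 14, Kwame 22, Rahul 36, Marcus 0, Priya 24. Winner: Marcus.
Instant-runoff — R1 Zara 0, Kwame 11, Rahul 22, Marcus 38, Priya 25 (Zara out); R2 Kwame 11, Rahul 22, Marcus 38, Priya 25 (Kwame out); R3 Rahul 22, Marcus 38, Priya 36 (Rahul out); R4 Marcus 60, Priya 36 (Marcus winner). Winner: Marcus.
The two methods agree.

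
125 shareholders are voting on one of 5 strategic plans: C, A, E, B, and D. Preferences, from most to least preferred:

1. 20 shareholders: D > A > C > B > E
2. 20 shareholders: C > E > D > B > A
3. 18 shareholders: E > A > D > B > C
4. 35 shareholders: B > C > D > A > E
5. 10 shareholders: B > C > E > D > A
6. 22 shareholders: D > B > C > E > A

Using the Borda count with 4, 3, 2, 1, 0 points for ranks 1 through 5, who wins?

C: 20·2 + 20·4 + 18·0 + 35·3 + 10·3 + 22·2 = 299
A: 20·3 + 20·0 + 18·3 + 35·1 + 10·0 + 22·0 = 149
E: 20·0 + 20·3 + 18·4 + 35·0 + 10·2 + 22·1 = 174
B: 20·1 + 20·1 + 18·1 + 35·4 + 10·4 + 22·3 = 304
D: 20·4 + 20·2 + 18·2 + 35·2 + 10·1 + 22·4 = 324
D has the highest Borda score (324).

D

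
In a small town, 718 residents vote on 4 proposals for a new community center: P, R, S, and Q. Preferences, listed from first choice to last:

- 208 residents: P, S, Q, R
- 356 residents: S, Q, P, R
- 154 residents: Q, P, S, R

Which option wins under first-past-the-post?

First-place votes: P 208, R 0, S 356, Q 154.
S has the most first-place votes.

S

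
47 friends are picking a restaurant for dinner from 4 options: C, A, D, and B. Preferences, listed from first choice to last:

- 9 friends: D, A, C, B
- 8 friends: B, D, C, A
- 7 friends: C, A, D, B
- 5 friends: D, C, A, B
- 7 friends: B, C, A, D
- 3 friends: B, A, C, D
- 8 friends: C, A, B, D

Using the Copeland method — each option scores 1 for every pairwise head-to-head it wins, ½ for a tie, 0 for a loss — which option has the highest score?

C: beats A, D, and B → score 3.
A: beats D and B; loses to C → score 2.
D: loses to C, A, and B → score 0.
B: beats D; loses to C and A → score 1.
C has the best pairwise record.

C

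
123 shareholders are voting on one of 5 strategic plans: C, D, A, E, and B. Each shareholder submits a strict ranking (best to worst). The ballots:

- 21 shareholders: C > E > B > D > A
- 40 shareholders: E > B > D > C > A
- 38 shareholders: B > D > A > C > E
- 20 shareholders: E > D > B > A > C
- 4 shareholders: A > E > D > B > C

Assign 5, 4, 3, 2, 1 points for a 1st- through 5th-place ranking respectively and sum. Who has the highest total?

C: 21·5 + 40·2 + 38·2 + 20·1 + 4·1 = 285
D: 21·2 + 40·3 + 38·4 + 20·4 + 4·3 = 406
A: 21·1 + 40·1 + 38·3 + 20·2 + 4·5 = 235
E: 21·4 + 40·5 + 38·1 + 20·5 + 4·4 = 438
B: 21·3 + 40·4 + 38·5 + 20·3 + 4·2 = 481
B has the highest Borda score (481).

B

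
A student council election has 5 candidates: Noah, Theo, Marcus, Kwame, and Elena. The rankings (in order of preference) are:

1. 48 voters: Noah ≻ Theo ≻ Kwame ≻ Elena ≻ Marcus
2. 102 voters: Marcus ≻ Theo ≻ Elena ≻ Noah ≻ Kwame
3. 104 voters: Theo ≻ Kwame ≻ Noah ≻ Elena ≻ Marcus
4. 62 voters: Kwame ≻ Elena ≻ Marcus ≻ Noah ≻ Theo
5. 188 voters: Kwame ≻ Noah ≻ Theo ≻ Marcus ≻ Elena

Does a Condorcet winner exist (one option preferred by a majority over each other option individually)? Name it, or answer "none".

none

Checking pairwise contests:
Kwame beats Noah 354–150.
Noah beats Theo 298–206.
Noah beats Marcus 340–164.
Theo beats Kwame 254–250.
Noah beats Elena 340–164.
Every option loses at least one head-to-head, so there is no Condorcet winner.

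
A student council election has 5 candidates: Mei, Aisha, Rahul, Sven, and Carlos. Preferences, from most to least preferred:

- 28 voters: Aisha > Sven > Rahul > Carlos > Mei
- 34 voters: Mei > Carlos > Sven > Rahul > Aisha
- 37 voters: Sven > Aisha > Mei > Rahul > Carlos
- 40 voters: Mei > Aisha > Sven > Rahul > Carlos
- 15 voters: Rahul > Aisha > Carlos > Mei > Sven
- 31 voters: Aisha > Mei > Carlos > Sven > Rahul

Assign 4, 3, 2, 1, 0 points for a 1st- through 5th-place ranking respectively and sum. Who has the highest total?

Aisha

Mei: 28·0 + 34·4 + 37·2 + 40·4 + 15·1 + 31·3 = 478
Aisha: 28·4 + 34·0 + 37·3 + 40·3 + 15·3 + 31·4 = 512
Rahul: 28·2 + 34·1 + 37·1 + 40·1 + 15·4 + 31·0 = 227
Sven: 28·3 + 34·2 + 37·4 + 40·2 + 15·0 + 31·1 = 411
Carlos: 28·1 + 34·3 + 37·0 + 40·0 + 15·2 + 31·2 = 222
Aisha has the highest Borda score (512).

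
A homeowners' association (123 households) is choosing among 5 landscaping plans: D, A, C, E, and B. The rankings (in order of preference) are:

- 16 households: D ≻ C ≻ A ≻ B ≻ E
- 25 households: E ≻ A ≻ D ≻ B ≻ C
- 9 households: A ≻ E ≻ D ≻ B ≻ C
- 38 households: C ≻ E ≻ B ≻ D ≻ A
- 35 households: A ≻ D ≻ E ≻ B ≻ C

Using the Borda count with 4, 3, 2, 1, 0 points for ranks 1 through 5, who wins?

E

D: 16·4 + 25·2 + 9·2 + 38·1 + 35·3 = 275
A: 16·2 + 25·3 + 9·4 + 38·0 + 35·4 = 283
C: 16·3 + 25·0 + 9·0 + 38·4 + 35·0 = 200
E: 16·0 + 25·4 + 9·3 + 38·3 + 35·2 = 311
B: 16·1 + 25·1 + 9·1 + 38·2 + 35·1 = 161
E has the highest Borda score (311).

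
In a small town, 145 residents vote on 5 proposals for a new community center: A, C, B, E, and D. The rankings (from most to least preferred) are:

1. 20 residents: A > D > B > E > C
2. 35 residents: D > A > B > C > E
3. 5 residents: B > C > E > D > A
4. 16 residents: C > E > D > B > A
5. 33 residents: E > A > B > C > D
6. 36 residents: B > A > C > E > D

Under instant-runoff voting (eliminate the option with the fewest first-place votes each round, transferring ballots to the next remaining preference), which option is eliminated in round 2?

A

Round 1: A 20, C 16, B 41, E 33, D 35. Eliminate C.
Round 2: A 20, B 41, E 49, D 35. Eliminate A.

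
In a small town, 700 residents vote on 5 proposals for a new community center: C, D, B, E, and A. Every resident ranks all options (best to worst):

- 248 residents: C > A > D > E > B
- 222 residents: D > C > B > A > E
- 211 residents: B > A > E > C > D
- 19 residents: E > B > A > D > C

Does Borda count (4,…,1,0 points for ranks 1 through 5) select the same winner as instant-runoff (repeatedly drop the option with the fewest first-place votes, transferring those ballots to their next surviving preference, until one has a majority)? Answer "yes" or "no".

Borda — scores: C 1869, D 1403, B 1345, E 746, A 1637. Winner: C.
Instant-runoff — R1 C 248, D 222, B 211, E 19, A 0 (A out); R2 C 248, D 222, B 211, E 19 (E out); R3 C 248, D 222, B 230 (D out); R4 C 470, B 230 (C winner). Winner: C.
The two methods agree.

yes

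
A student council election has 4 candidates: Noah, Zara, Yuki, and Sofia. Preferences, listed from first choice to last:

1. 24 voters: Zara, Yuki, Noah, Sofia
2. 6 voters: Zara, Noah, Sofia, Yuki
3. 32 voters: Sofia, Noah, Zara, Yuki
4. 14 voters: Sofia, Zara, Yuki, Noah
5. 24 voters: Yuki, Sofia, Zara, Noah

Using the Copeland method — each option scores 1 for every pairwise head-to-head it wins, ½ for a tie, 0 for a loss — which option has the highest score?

Sofia

Noah: loses to Zara, Yuki, and Sofia → score 0.
Zara: beats Noah and Yuki; loses to Sofia → score 2.
Yuki: beats Noah; loses to Zara and Sofia → score 1.
Sofia: beats Noah, Zara, and Yuki → score 3.
Sofia has the best pairwise record.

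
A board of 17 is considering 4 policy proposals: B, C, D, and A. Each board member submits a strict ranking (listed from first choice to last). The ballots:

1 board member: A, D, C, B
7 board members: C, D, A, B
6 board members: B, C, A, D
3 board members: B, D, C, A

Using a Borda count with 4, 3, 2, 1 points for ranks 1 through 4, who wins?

C

B: 1·1 + 7·1 + 6·4 + 3·4 = 44
C: 1·2 + 7·4 + 6·3 + 3·2 = 54
D: 1·3 + 7·3 + 6·1 + 3·3 = 39
A: 1·4 + 7·2 + 6·2 + 3·1 = 33
C has the highest Borda score (54).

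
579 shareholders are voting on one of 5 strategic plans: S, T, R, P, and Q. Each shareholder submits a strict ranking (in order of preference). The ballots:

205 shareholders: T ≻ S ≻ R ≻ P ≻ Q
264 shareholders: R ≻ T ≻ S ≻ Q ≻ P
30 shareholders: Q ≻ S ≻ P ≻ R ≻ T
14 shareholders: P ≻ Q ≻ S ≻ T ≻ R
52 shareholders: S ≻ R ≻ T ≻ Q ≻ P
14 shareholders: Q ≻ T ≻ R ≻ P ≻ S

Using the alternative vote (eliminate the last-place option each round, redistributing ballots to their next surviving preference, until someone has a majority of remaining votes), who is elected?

R

Round 1: S 52, T 205, R 264, P 14, Q 44. Eliminate P.
Round 2: S 52, T 205, R 264, Q 58. Eliminate S.
Round 3: T 205, R 316, Q 58. R has a majority.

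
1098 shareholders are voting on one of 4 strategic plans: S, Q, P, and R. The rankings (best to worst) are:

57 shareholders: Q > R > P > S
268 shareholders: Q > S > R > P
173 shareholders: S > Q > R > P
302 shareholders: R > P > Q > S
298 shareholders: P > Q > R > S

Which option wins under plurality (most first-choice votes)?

First-place votes: S 173, Q 325, P 298, R 302.
Q has the most first-place votes.

Q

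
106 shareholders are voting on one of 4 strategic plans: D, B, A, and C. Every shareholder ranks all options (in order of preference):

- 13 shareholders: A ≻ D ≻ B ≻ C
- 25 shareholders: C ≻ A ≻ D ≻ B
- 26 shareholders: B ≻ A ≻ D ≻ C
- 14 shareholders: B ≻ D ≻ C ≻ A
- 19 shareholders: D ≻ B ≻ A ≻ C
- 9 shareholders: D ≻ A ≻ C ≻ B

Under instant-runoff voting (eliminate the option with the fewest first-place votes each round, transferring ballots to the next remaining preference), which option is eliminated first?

A

Round 1: D 28, B 40, A 13, C 25. Eliminate A.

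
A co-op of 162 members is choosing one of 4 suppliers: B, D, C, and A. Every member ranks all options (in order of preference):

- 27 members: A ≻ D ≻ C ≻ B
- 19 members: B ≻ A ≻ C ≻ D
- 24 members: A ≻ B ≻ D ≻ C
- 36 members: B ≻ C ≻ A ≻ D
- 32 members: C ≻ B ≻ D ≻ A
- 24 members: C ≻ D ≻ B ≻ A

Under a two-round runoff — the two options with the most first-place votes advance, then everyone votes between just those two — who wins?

Round 1 first-place votes: B 55, D 0, C 56, A 51.
C and B advance.
Runoff: C is preferred to B by 83 voters; B by 79.
C wins the runoff.

C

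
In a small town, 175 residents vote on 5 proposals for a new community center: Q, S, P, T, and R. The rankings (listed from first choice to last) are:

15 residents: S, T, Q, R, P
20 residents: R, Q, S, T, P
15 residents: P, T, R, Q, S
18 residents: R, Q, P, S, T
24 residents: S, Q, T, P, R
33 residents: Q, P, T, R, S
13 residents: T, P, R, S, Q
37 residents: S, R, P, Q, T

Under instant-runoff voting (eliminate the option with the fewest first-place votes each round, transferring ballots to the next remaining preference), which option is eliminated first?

T

Round 1: Q 33, S 76, P 15, T 13, R 38. Eliminate T.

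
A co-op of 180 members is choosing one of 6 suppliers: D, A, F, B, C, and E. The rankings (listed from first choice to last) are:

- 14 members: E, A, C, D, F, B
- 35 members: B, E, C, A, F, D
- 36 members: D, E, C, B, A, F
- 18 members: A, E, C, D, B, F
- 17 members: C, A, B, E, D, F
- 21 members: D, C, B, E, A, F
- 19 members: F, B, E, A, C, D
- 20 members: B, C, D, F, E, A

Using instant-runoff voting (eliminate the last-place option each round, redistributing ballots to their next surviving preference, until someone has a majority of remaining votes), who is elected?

Round 1: D 57, A 18, F 19, B 55, C 17, E 14. Eliminate E.
Round 2: D 57, A 32, F 19, B 55, C 17. Eliminate C.
Round 3: D 57, A 49, F 19, B 55. Eliminate F.
Round 4: D 57, A 49, B 74. Eliminate A.
Round 5: D 89, B 91. B has a majority.

B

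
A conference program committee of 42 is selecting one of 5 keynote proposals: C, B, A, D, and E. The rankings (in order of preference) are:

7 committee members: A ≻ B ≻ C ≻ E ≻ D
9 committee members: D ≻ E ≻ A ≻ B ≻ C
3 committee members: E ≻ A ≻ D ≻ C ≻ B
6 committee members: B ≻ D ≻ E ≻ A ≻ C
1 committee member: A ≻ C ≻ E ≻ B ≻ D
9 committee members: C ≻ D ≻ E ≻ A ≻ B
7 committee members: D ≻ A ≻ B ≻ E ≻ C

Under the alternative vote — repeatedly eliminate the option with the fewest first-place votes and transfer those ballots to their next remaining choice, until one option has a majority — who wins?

Round 1: C 9, B 6, A 8, D 16, E 3. Eliminate E.
Round 2: C 9, B 6, A 11, D 16. Eliminate B.
Round 3: C 9, A 11, D 22. D has a majority.

D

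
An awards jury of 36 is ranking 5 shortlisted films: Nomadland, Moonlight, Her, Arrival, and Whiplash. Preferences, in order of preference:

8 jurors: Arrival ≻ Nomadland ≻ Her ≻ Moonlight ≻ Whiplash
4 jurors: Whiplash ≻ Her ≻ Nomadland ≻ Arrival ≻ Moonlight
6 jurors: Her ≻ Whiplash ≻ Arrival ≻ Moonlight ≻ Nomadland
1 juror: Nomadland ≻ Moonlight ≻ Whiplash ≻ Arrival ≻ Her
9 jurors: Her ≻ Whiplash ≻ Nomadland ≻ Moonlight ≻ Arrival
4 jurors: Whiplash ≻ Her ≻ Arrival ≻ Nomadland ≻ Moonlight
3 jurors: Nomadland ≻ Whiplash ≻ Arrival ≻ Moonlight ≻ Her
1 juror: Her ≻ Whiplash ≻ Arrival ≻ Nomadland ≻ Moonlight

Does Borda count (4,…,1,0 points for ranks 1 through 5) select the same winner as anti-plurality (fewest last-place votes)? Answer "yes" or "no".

Borda — scores: Nomadland 71, Moonlight 29, Her 104, Arrival 65, Whiplash 91. Winner: Her.
Anti-plurality — last-place votes: Nomadland 6, Moonlight 9, Her 4, Arrival 9, Whiplash 8. Winner: Her.
The two methods agree.

yes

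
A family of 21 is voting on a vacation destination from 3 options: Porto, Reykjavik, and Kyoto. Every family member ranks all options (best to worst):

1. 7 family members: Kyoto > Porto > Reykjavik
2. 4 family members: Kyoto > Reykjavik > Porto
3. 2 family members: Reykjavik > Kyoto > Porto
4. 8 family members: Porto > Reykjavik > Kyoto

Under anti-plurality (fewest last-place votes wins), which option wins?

Porto

Last-place votes: Porto 6, Reykjavik 7, Kyoto 8.
Porto is ranked last by the fewest voters, so Porto wins.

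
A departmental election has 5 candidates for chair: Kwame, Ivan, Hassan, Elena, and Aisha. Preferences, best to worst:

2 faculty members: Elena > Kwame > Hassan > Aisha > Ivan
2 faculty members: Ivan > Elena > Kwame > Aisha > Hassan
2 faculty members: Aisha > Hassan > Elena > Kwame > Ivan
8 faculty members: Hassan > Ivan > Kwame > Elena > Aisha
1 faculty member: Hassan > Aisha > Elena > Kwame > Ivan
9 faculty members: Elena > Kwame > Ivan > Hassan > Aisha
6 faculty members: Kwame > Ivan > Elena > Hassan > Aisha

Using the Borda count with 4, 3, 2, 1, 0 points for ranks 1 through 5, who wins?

Kwame

Kwame: 2·3 + 2·2 + 2·1 + 8·2 + 1·1 + 9·3 + 6·4 = 80
Ivan: 2·0 + 2·4 + 2·0 + 8·3 + 1·0 + 9·2 + 6·3 = 68
Hassan: 2·2 + 2·0 + 2·3 + 8·4 + 1·4 + 9·1 + 6·1 = 61
Elena: 2·4 + 2·3 + 2·2 + 8·1 + 1·2 + 9·4 + 6·2 = 76
Aisha: 2·1 + 2·1 + 2·4 + 8·0 + 1·3 + 9·0 + 6·0 = 15
Kwame has the highest Borda score (80).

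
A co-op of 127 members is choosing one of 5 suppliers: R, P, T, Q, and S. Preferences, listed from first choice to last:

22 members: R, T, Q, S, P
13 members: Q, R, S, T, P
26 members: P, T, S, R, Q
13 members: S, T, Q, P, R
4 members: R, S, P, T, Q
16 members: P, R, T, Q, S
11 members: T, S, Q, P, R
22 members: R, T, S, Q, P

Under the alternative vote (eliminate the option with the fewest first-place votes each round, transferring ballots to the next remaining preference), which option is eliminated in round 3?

Round 1: R 48, P 42, T 11, Q 13, S 13. Eliminate T.
Round 2: R 48, P 42, Q 13, S 24. Eliminate Q.
Round 3: R 61, P 42, S 24. Eliminate S.

S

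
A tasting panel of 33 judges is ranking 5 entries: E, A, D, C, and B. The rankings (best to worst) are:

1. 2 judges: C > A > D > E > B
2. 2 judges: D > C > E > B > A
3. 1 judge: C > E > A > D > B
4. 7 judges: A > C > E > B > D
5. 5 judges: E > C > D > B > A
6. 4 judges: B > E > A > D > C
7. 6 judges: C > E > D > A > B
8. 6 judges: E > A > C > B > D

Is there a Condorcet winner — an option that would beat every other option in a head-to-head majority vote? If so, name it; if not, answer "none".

Checking pairwise contests:
C beats E 18–15.
E beats A 24–9.
E beats D 29–4.
A beats C 17–16.
E beats B 29–4.
Every option loses at least one head-to-head, so there is no Condorcet winner.

none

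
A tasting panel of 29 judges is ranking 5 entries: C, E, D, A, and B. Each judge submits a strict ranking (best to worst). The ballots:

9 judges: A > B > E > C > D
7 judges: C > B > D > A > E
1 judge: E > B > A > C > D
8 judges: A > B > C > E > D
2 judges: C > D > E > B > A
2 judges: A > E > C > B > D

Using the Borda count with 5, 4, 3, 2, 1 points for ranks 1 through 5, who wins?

A

C: 9·2 + 7·5 + 1·2 + 8·3 + 2·5 + 2·3 = 95
E: 9·3 + 7·1 + 1·5 + 8·2 + 2·3 + 2·4 = 69
D: 9·1 + 7·3 + 1·1 + 8·1 + 2·4 + 2·1 = 49
A: 9·5 + 7·2 + 1·3 + 8·5 + 2·1 + 2·5 = 114
B: 9·4 + 7·4 + 1·4 + 8·4 + 2·2 + 2·2 = 108
A has the highest Borda score (114).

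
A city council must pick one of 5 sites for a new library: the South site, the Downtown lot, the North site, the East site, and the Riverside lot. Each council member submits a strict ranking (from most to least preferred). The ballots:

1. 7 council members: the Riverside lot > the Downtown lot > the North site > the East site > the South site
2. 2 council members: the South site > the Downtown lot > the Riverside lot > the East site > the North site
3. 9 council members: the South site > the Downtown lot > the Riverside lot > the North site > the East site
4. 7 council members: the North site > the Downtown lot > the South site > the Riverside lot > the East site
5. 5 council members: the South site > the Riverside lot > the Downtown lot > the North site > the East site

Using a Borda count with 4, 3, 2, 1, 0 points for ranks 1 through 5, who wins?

the South site: 7·0 + 2·4 + 9·4 + 7·2 + 5·4 = 78
the Downtown lot: 7·3 + 2·3 + 9·3 + 7·3 + 5·2 = 85
the North site: 7·2 + 2·0 + 9·1 + 7·4 + 5·1 = 56
the East site: 7·1 + 2·1 + 9·0 + 7·0 + 5·0 = 9
the Riverside lot: 7·4 + 2·2 + 9·2 + 7·1 + 5·3 = 72
the Downtown lot has the highest Borda score (85).

the Downtown lot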